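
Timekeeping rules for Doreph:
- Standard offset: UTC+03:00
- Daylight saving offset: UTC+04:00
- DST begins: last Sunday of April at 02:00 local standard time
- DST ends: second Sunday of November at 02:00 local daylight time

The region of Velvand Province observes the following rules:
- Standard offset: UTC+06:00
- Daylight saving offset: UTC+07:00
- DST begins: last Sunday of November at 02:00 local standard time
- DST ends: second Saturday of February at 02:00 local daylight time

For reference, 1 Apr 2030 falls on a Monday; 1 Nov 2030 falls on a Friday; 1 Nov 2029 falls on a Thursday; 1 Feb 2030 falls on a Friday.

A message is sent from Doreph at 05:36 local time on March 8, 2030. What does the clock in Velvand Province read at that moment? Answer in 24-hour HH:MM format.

1 April 2030 is a Monday, so Sundays fall on 7, 14, 21, 28; the last is April 28.
1 November 2030 is a Friday, so the first Sunday is November 3 and the second is November 10.
March 8, 2030 is outside the daylight-saving period (28 April – 10 November), so Doreph is on standard time, UTC+03:00.
05:36 Doreph − 3h = 02:36 UTC.
1 November 2029 is a Thursday, so Sundays fall on 4, 11, 18, 25; the last is November 25.
1 February 2030 is a Friday, so the first Saturday is February 2 and the second is February 9.
At the standard offset (UTC+06:00), 02:36 UTC + 6h = 08:36 Velvand Province standard time.
Daylight saving runs 25 November 2029 – 9 February 2030; the standard-time date in Velvand Province, March 8, 2030, is outside that window, so Velvand Province is on standard time at UTC+06:00.
02:36 UTC + 6h = 08:36 Velvand Province.

08:36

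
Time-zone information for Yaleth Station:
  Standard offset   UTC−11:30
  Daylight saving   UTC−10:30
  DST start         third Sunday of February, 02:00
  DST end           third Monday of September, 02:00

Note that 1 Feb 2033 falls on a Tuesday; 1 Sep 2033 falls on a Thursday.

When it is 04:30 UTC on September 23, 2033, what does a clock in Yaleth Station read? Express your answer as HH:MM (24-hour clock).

17:00

1 February 2033 is a Tuesday, so the first Sunday is February 6 and the third is February 20.
1 September 2033 is a Thursday, so the first Monday is September 5 and the third is September 19.
At the standard offset (UTC−11:30), 04:30 UTC − 11h30m = 17:00 Yaleth Station standard time (rolling into the previous day, 22 September 2033).
The standard-time date in Yaleth Station, September 22, 2033, does not fall between 20 February and 19 September, so daylight saving is not in effect and Yaleth Station is at UTC−11:30.
04:30 UTC − 11h30m = 17:00 local (rolling into the previous day, 22 September 2033).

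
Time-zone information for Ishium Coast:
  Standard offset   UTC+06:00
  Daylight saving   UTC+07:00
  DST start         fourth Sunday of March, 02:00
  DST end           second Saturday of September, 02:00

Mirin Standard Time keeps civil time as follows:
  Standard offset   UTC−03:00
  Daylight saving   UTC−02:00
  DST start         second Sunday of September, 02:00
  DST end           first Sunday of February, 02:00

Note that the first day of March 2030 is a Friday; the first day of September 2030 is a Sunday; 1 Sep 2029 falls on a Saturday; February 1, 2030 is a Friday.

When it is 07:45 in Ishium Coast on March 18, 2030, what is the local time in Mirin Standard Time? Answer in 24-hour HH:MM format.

1 March 2030 is a Friday, so the first Sunday is March 3 and the fourth is March 24.
1 September 2030 is a Sunday, so the first Saturday is September 7 and the second is September 14.
Daylight saving runs 24 March – 14 September; March 18, 2030 is outside that window, so Ishium Coast is on standard time at UTC+06:00.
07:45 Ishium Coast − 6h = 01:45 UTC.
1 September 2029 is a Saturday, so the first Sunday is September 2 and the second is September 9.
1 February 2030 is a Friday, so the first Sunday is February 3.
At the standard offset (UTC−03:00), 01:45 UTC − 3h = 22:45 Mirin Standard Time standard time (rolling into the previous day, 17 March 2030).
The standard-time date in Mirin Standard Time, March 17, 2030, is outside the daylight-saving period (9 September 2029 – 3 February 2030), so Mirin Standard Time is on standard time, UTC−03:00.
01:45 UTC − 3h = 22:45 Mirin Standard Time (rolling into the previous day, 17 March 2030).

22:45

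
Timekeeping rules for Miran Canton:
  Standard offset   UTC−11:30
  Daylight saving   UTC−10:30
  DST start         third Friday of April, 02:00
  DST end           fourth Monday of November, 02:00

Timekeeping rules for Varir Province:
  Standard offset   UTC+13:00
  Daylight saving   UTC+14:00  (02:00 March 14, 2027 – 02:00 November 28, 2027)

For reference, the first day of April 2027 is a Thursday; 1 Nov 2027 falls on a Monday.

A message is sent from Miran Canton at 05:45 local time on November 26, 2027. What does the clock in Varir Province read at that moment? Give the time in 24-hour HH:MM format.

1 April 2027 is a Thursday, so the first Friday is April 2 and the third is April 16.
1 November 2027 is a Monday, so the first Monday is November 1 and the fourth is November 22.
Daylight saving runs 16 April – 22 November; November 26, 2027 is outside that window, so Miran Canton is on standard time at UTC−11:30.
05:45 Miran Canton + 11h30m = 17:15 UTC.
At the standard offset (UTC+13:00), 17:15 UTC + 13h = 06:15 Varir Province standard time (rolling into the next day, 27 November 2027).
The standard-time date in Varir Province, November 27, 2027, falls between 14 March and 28 November, so daylight saving is in effect and Varir Province is at UTC+14:00.
17:15 UTC + 14h = 07:15 Varir Province (rolling into the next day, 27 November 2027).

07:15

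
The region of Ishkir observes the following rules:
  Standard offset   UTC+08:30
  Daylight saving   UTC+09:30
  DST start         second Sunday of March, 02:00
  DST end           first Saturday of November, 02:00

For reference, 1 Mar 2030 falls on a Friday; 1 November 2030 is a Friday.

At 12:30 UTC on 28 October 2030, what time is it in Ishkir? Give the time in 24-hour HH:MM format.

22:00

1 March 2030 is a Friday, so the first Sunday is March 3 and the second is March 10.
1 November 2030 is a Friday, so the first Saturday is November 2.
At the standard offset (UTC+08:30), 12:30 UTC + 8h30m = 21:00 Ishkir standard time.
The standard-time date in Ishkir, 28 October 2030, falls between 10 March and 2 November, so daylight saving is in effect and Ishkir is at UTC+09:30.
12:30 UTC + 9h30m = 22:00 local.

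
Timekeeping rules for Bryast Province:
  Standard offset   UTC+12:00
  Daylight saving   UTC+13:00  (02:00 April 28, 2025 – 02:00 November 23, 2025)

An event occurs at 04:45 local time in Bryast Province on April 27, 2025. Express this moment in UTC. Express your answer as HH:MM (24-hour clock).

16:45

April 27, 2025 is outside the daylight-saving period (28 April – 23 November), so Bryast Province is on standard time, UTC+12:00.
04:45 local − 12h = 16:45 UTC (rolling into the previous day, 26 April 2025).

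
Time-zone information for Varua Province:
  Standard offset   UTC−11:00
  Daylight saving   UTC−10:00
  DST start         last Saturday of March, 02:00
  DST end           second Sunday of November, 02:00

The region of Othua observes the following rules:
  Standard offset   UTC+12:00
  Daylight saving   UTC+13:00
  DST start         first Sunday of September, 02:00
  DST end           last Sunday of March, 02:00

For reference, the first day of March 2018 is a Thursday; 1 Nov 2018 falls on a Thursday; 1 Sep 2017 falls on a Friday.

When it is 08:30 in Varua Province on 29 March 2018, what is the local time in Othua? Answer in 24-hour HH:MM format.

1 March 2018 is a Thursday, so Saturdays fall on 3, 10, 17, 24, 31; the last is March 31.
1 November 2018 is a Thursday, so the first Sunday is November 4 and the second is November 11.
29 March 2018 does not fall between 31 March and 11 November, so daylight saving is not in effect and Varua Province is at UTC−11:00.
08:30 Varua Province + 11h = 19:30 UTC.
1 September 2017 is a Friday, so the first Sunday is September 3.
1 March 2018 is a Thursday, so Sundays fall on 4, 11, 18, 25; the last is March 25.
At the standard offset (UTC+12:00), 19:30 UTC + 12h = 07:30 Othua standard time (rolling into the next day, 30 March 2018).
The standard-time date in Othua, 30 March 2018, is outside the daylight-saving period (3 September 2017 – 25 March 2018), so Othua is on standard time, UTC+12:00.
19:30 UTC + 12h = 07:30 Othua (rolling into the next day, 30 March 2018).

07:30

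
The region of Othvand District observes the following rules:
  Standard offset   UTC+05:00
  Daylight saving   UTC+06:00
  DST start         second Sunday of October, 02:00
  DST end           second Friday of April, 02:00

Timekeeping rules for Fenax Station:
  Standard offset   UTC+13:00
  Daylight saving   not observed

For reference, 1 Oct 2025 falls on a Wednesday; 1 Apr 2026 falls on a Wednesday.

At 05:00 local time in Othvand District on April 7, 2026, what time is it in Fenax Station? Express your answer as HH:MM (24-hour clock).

12:00

1 October 2025 is a Wednesday, so the first Sunday is October 5 and the second is October 12.
1 April 2026 is a Wednesday, so the first Friday is April 3 and the second is April 10.
Daylight saving runs 12 October 2025 – 10 April 2026; April 7, 2026 is inside that window, so Othvand District is at UTC+06:00.
05:00 Othvand District − 6h = 23:00 UTC (rolling into the previous day, 6 April 2026).
Fenax Station has no daylight saving, so its offset is UTC+13:00 year-round.
23:00 UTC + 13h = 12:00 Fenax Station (rolling into the next day, 7 April 2026).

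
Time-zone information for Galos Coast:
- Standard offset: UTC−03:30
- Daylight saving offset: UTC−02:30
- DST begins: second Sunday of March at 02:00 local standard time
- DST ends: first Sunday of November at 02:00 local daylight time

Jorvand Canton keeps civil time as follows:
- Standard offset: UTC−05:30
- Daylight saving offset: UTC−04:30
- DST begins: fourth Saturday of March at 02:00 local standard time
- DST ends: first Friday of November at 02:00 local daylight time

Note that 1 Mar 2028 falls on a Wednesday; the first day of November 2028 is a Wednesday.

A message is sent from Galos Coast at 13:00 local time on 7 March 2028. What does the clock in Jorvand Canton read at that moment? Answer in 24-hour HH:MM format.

11:00

1 March 2028 is a Wednesday, so the first Sunday is March 5 and the second is March 12.
1 November 2028 is a Wednesday, so the first Sunday is November 5.
Daylight saving runs 12 March – 5 November; 7 March 2028 is outside that window, so Galos Coast is on standard time at UTC−03:30.
13:00 Galos Coast + 3h30m = 16:30 UTC.
1 March 2028 is a Wednesday, so the first Saturday is March 4 and the fourth is March 25.
1 November 2028 is a Wednesday, so the first Friday is November 3.
At the standard offset (UTC−05:30), 16:30 UTC − 5h30m = 11:00 Jorvand Canton standard time.
The standard-time date in Jorvand Canton, 7 March 2028, does not fall between 25 March and 3 November, so daylight saving is not in effect and Jorvand Canton is at UTC−05:30.
16:30 UTC − 5h30m = 11:00 Jorvand Canton.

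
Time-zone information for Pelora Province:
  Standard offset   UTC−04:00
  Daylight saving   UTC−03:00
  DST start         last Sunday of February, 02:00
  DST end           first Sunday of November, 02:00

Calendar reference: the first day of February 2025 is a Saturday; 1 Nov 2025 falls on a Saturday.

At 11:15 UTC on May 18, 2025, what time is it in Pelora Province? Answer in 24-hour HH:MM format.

08:15

1 February 2025 is a Saturday, so Sundays fall on 2, 9, 16, 23; the last is February 23.
1 November 2025 is a Saturday, so the first Sunday is November 2.
At the standard offset (UTC−04:00), 11:15 UTC − 4h = 07:15 Pelora Province standard time.
The standard-time date in Pelora Province, May 18, 2025, lies within the daylight-saving period (23 February – 2 November), so Pelora Province is on daylight time, UTC−03:00.
11:15 UTC − 3h = 08:15 local.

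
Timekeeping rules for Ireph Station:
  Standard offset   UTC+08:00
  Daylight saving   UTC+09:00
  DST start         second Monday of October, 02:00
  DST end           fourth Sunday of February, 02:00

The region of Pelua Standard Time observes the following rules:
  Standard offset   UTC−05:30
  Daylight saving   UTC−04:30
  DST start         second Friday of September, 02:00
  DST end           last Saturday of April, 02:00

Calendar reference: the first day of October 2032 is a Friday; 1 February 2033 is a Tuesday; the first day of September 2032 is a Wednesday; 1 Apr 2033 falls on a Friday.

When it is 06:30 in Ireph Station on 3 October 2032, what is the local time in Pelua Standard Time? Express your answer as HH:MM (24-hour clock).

1 October 2032 is a Friday, so the first Monday is October 4 and the second is October 11.
1 February 2033 is a Tuesday, so the first Sunday is February 6 and the fourth is February 27.
3 October 2032 does not fall between 11 October 2032 and 27 February 2033, so daylight saving is not in effect and Ireph Station is at UTC+08:00.
06:30 Ireph Station − 8h = 22:30 UTC (rolling into the previous day, 2 October 2032).
1 September 2032 is a Wednesday, so the first Friday is September 3 and the second is September 10.
1 April 2033 is a Friday, so Saturdays fall on 2, 9, 16, 23, 30; the last is April 30.
At the standard offset (UTC−05:30), 22:30 UTC − 5h30m = 17:00 Pelua Standard Time standard time.
The standard-time date in Pelua Standard Time, 2 October 2032, lies within the daylight-saving period (10 September 2032 – 30 April 2033), so Pelua Standard Time is on daylight time, UTC−04:30.
22:30 UTC − 4h30m = 18:00 Pelua Standard Time.

18:00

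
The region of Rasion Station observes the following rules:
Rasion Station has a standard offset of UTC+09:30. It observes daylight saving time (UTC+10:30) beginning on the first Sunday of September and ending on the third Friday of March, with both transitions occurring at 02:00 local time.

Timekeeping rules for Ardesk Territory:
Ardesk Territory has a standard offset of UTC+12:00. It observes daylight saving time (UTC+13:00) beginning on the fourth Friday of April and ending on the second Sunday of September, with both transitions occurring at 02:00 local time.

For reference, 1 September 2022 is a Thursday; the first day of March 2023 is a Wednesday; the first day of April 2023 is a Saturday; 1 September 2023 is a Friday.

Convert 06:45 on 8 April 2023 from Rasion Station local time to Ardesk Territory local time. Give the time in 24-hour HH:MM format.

09:15

1 September 2022 is a Thursday, so the first Sunday is September 4.
1 March 2023 is a Wednesday, so the first Friday is March 3 and the third is March 17.
Daylight saving runs 4 September 2022 – 17 March 2023; 8 April 2023 is outside that window, so Rasion Station is on standard time at UTC+09:30.
06:45 Rasion Station − 9h30m = 21:15 UTC (rolling into the previous day, 7 April 2023).
1 April 2023 is a Saturday, so the first Friday is April 7 and the fourth is April 28.
1 September 2023 is a Friday, so the first Sunday is September 3 and the second is September 10.
At the standard offset (UTC+12:00), 21:15 UTC + 12h = 09:15 Ardesk Territory standard time (rolling into the next day, 8 April 2023).
The standard-time date in Ardesk Territory, 8 April 2023, does not fall between 28 April and 10 September, so daylight saving is not in effect and Ardesk Territory is at UTC+12:00.
21:15 UTC + 12h = 09:15 Ardesk Territory (rolling into the next day, 8 April 2023).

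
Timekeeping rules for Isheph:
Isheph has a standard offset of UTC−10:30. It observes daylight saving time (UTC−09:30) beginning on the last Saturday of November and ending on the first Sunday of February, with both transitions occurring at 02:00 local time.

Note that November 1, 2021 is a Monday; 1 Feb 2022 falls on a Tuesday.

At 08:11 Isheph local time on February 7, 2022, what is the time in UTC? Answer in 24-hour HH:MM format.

1 November 2021 is a Monday, so Saturdays fall on 6, 13, 20, 27; the last is November 27.
1 February 2022 is a Tuesday, so the first Sunday is February 6.
Daylight saving runs 27 November 2021 – 6 February 2022; February 7, 2022 is outside that window, so Isheph is on standard time at UTC−10:30.
08:11 local + 10h30m = 18:41 UTC.

18:41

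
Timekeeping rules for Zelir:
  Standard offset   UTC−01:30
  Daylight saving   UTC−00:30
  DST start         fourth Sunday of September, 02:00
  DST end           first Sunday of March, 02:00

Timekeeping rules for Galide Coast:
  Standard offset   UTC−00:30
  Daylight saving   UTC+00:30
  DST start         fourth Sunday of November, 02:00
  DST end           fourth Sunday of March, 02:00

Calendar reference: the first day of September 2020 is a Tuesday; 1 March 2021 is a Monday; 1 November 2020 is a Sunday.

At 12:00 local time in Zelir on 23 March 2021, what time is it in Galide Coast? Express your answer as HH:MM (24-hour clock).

14:00

1 September 2020 is a Tuesday, so the first Sunday is September 6 and the fourth is September 27.
1 March 2021 is a Monday, so the first Sunday is March 7.
Daylight saving runs 27 September 2020 – 7 March 2021; 23 March 2021 is outside that window, so Zelir is on standard time at UTC−01:30.
12:00 Zelir + 1h30m = 13:30 UTC.
1 November 2020 is a Sunday, so the first Sunday is November 1 and the fourth is November 22.
1 March 2021 is a Monday, so the first Sunday is March 7 and the fourth is March 28.
At the standard offset (UTC−00:30), 13:30 UTC − 0h30m = 13:00 Galide Coast standard time.
Daylight saving runs 22 November 2020 – 28 March 2021; the standard-time date in Galide Coast, 23 March 2021, is inside that window, so Galide Coast is at UTC+00:30.
13:30 UTC + 0h30m = 14:00 Galide Coast.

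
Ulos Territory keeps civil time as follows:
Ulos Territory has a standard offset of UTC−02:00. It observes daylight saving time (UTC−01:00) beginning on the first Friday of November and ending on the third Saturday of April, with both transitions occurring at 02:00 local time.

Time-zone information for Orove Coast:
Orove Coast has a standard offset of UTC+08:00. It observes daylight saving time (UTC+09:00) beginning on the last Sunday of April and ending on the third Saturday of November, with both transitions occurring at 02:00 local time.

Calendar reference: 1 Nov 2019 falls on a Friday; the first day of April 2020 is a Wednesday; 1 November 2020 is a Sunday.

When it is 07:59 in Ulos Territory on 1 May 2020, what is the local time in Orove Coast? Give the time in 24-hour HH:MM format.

18:59

1 November 2019 is a Friday, so the first Friday is November 1.
1 April 2020 is a Wednesday, so the first Saturday is April 4 and the third is April 18.
Daylight saving runs 1 November 2019 – 18 April 2020; 1 May 2020 is outside that window, so Ulos Territory is on standard time at UTC−02:00.
07:59 Ulos Territory + 2h = 09:59 UTC.
1 April 2020 is a Wednesday, so Sundays fall on 5, 12, 19, 26; the last is April 26.
1 November 2020 is a Sunday, so the first Saturday is November 7 and the third is November 21.
At the standard offset (UTC+08:00), 09:59 UTC + 8h = 17:59 Orove Coast standard time.
Daylight saving runs 26 April – 21 November; the standard-time date in Orove Coast, 1 May 2020, is inside that window, so Orove Coast is at UTC+09:00.
09:59 UTC + 9h = 18:59 Orove Coast.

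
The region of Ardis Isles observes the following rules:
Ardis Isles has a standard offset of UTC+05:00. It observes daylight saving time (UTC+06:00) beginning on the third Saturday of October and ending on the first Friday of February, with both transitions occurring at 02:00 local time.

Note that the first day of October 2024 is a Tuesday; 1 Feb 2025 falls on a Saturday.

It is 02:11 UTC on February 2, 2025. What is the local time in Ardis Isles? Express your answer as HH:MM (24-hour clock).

1 October 2024 is a Tuesday, so the first Saturday is October 5 and the third is October 19.
1 February 2025 is a Saturday, so the first Friday is February 7.
At the standard offset (UTC+05:00), 02:11 UTC + 5h = 07:11 Ardis Isles standard time.
Daylight saving runs 19 October 2024 – 7 February 2025; the standard-time date in Ardis Isles, February 2, 2025, is inside that window, so Ardis Isles is at UTC+06:00.
02:11 UTC + 6h = 08:11 local.

08:11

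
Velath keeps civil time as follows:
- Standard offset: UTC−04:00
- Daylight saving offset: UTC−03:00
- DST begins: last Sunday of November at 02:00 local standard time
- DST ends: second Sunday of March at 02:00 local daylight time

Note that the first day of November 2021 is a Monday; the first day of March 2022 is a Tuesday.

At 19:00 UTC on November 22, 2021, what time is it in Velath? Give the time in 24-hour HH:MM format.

1 November 2021 is a Monday, so Sundays fall on 7, 14, 21, 28; the last is November 28.
1 March 2022 is a Tuesday, so the first Sunday is March 6 and the second is March 13.
At the standard offset (UTC−04:00), 19:00 UTC − 4h = 15:00 Velath standard time.
Daylight saving runs 28 November 2021 – 13 March 2022; the standard-time date in Velath, November 22, 2021, is outside that window, so Velath is on standard time at UTC−04:00.
19:00 UTC − 4h = 15:00 local.

15:00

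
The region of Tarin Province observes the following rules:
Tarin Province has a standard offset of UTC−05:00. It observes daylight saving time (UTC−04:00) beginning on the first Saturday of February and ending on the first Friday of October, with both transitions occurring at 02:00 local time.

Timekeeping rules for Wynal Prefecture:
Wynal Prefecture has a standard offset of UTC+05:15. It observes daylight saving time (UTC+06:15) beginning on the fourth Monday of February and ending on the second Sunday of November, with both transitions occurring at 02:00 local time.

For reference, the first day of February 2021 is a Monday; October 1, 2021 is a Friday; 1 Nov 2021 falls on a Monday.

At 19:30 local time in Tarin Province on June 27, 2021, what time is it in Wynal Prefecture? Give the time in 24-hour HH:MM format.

05:45

1 February 2021 is a Monday, so the first Saturday is February 6.
1 October 2021 is a Friday, so the first Friday is October 1.
Daylight saving runs 6 February – 1 October; June 27, 2021 is inside that window, so Tarin Province is at UTC−04:00.
19:30 Tarin Province + 4h = 23:30 UTC.
1 February 2021 is a Monday, so the first Monday is February 1 and the fourth is February 22.
1 November 2021 is a Monday, so the first Sunday is November 7 and the second is November 14.
At the standard offset (UTC+05:15), 23:30 UTC + 5h15m = 04:45 Wynal Prefecture standard time (rolling into the next day, 28 June 2021).
The standard-time date in Wynal Prefecture, June 28, 2021, lies within the daylight-saving period (22 February – 14 November), so Wynal Prefecture is on daylight time, UTC+06:15.
23:30 UTC + 6h15m = 05:45 Wynal Prefecture (rolling into the next day, 28 June 2021).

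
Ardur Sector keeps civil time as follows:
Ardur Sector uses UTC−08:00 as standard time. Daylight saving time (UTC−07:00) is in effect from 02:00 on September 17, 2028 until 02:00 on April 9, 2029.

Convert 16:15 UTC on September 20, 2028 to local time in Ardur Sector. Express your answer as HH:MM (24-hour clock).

09:15

At the standard offset (UTC−08:00), 16:15 UTC − 8h = 08:15 Ardur Sector standard time.
The standard-time date in Ardur Sector, September 20, 2028, lies within the daylight-saving period (17 September 2028 – 9 April 2029), so Ardur Sector is on daylight time, UTC−07:00.
16:15 UTC − 7h = 09:15 local.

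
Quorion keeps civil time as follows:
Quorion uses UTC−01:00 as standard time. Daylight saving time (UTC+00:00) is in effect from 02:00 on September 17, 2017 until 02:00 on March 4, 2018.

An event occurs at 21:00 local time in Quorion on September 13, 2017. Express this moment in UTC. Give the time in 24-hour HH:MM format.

September 13, 2017 is outside the daylight-saving period (17 September 2017 – 4 March 2018), so Quorion is on standard time, UTC−01:00.
21:00 local + 1h = 22:00 UTC.

22:00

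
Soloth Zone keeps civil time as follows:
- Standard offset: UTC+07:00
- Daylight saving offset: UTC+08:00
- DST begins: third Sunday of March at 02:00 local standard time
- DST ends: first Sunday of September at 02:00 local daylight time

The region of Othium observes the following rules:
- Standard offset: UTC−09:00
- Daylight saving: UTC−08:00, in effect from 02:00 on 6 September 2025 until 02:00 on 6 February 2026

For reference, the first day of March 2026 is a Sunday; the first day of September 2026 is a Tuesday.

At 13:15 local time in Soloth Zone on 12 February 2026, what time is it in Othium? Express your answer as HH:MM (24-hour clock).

1 March 2026 is a Sunday, so the first Sunday is March 1 and the third is March 15.
1 September 2026 is a Tuesday, so the first Sunday is September 6.
Daylight saving runs 15 March – 6 September; 12 February 2026 is outside that window, so Soloth Zone is on standard time at UTC+07:00.
13:15 Soloth Zone − 7h = 06:15 UTC.
At the standard offset (UTC−09:00), 06:15 UTC − 9h = 21:15 Othium standard time (rolling into the previous day, 11 February 2026).
The standard-time date in Othium, 11 February 2026, is outside the daylight-saving period (6 September 2025 – 6 February 2026), so Othium is on standard time, UTC−09:00.
06:15 UTC − 9h = 21:15 Othium (rolling into the previous day, 11 February 2026).

21:15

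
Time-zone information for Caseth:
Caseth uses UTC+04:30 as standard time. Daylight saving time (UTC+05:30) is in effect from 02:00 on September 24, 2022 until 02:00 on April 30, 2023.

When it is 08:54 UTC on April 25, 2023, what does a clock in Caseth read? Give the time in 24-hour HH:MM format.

At the standard offset (UTC+04:30), 08:54 UTC + 4h30m = 13:24 Caseth standard time.
The standard-time date in Caseth, April 25, 2023, lies within the daylight-saving period (24 September 2022 – 30 April 2023), so Caseth is on daylight time, UTC+05:30.
08:54 UTC + 5h30m = 14:24 local.

14:24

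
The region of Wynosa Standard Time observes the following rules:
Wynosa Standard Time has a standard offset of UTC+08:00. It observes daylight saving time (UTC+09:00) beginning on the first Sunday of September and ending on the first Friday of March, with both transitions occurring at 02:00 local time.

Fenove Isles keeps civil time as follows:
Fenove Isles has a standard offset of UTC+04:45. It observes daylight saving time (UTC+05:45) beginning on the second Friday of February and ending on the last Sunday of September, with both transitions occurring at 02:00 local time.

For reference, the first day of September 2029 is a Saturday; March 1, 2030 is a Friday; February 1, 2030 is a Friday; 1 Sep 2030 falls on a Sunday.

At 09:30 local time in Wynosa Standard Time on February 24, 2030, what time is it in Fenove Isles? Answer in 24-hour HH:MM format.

06:15

1 September 2029 is a Saturday, so the first Sunday is September 2.
1 March 2030 is a Friday, so the first Friday is March 1.
February 24, 2030 falls between 2 September 2029 and 1 March 2030, so daylight saving is in effect and Wynosa Standard Time is at UTC+09:00.
09:30 Wynosa Standard Time − 9h = 00:30 UTC.
1 February 2030 is a Friday, so the first Friday is February 1 and the second is February 8.
1 September 2030 is a Sunday, so Sundays fall on 1, 8, 15, 22, 29; the last is September 29.
At the standard offset (UTC+04:45), 00:30 UTC + 4h45m = 05:15 Fenove Isles standard time.
Daylight saving runs 8 February – 29 September; the standard-time date in Fenove Isles, February 24, 2030, is inside that window, so Fenove Isles is at UTC+05:45.
00:30 UTC + 5h45m = 06:15 Fenove Isles.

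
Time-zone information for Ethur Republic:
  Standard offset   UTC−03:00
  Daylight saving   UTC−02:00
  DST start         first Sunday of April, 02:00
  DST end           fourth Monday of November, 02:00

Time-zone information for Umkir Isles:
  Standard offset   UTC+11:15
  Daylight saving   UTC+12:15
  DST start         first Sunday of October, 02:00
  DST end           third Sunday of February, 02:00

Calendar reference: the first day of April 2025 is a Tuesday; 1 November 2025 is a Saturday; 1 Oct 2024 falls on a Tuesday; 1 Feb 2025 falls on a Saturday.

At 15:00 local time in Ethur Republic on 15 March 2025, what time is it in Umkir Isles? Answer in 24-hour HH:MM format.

05:15

1 April 2025 is a Tuesday, so the first Sunday is April 6.
1 November 2025 is a Saturday, so the first Monday is November 3 and the fourth is November 24.
Daylight saving runs 6 April – 24 November; 15 March 2025 is outside that window, so Ethur Republic is on standard time at UTC−03:00.
15:00 Ethur Republic + 3h = 18:00 UTC.
1 October 2024 is a Tuesday, so the first Sunday is October 6.
1 February 2025 is a Saturday, so the first Sunday is February 2 and the third is February 16.
At the standard offset (UTC+11:15), 18:00 UTC + 11h15m = 05:15 Umkir Isles standard time (rolling into the next day, 16 March 2025).
The standard-time date in Umkir Isles, 16 March 2025, does not fall between 6 October 2024 and 16 February 2025, so daylight saving is not in effect and Umkir Isles is at UTC+11:15.
18:00 UTC + 11h15m = 05:15 Umkir Isles (rolling into the next day, 16 March 2025).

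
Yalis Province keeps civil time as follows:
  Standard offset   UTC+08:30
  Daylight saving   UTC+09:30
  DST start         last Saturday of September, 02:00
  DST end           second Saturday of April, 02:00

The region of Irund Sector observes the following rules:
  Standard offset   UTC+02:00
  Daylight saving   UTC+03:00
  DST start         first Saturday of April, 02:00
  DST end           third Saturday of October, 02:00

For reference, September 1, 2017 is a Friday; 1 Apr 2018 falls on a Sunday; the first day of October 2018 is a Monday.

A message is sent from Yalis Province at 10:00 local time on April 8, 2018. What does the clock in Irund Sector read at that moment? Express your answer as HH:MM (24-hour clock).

1 September 2017 is a Friday, so Saturdays fall on 2, 9, 16, 23, 30; the last is September 30.
1 April 2018 is a Sunday, so the first Saturday is April 7 and the second is April 14.
April 8, 2018 falls between 30 September 2017 and 14 April 2018, so daylight saving is in effect and Yalis Province is at UTC+09:30.
10:00 Yalis Province − 9h30m = 00:30 UTC.
1 April 2018 is a Sunday, so the first Saturday is April 7.
1 October 2018 is a Monday, so the first Saturday is October 6 and the third is October 20.
At the standard offset (UTC+02:00), 00:30 UTC + 2h = 02:30 Irund Sector standard time.
The standard-time date in Irund Sector, April 8, 2018, falls between 7 April and 20 October, so daylight saving is in effect and Irund Sector is at UTC+03:00.
00:30 UTC + 3h = 03:30 Irund Sector.

03:30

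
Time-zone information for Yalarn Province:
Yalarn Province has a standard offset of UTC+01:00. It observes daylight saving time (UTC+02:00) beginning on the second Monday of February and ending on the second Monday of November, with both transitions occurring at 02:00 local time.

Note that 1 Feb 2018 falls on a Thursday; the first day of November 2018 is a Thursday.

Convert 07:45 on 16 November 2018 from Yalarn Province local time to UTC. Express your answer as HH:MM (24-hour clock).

06:45

1 February 2018 is a Thursday, so the first Monday is February 5 and the second is February 12.
1 November 2018 is a Thursday, so the first Monday is November 5 and the second is November 12.
16 November 2018 does not fall between 12 February and 12 November, so daylight saving is not in effect and Yalarn Province is at UTC+01:00.
07:45 local − 1h = 06:45 UTC.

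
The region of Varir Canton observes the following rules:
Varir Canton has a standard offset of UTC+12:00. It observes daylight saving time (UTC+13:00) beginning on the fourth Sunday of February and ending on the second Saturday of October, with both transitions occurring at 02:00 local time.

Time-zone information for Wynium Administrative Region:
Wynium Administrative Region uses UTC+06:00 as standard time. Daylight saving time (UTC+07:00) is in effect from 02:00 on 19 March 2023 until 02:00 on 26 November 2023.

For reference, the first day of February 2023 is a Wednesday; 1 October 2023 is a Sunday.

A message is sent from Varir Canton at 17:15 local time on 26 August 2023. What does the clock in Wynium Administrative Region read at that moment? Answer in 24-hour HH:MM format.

1 February 2023 is a Wednesday, so the first Sunday is February 5 and the fourth is February 26.
1 October 2023 is a Sunday, so the first Saturday is October 7 and the second is October 14.
26 August 2023 falls between 26 February and 14 October, so daylight saving is in effect and Varir Canton is at UTC+13:00.
17:15 Varir Canton − 13h = 04:15 UTC.
At the standard offset (UTC+06:00), 04:15 UTC + 6h = 10:15 Wynium Administrative Region standard time.
Daylight saving runs 19 March – 26 November; the standard-time date in Wynium Administrative Region, 26 August 2023, is inside that window, so Wynium Administrative Region is at UTC+07:00.
04:15 UTC + 7h = 11:15 Wynium Administrative Region.

11:15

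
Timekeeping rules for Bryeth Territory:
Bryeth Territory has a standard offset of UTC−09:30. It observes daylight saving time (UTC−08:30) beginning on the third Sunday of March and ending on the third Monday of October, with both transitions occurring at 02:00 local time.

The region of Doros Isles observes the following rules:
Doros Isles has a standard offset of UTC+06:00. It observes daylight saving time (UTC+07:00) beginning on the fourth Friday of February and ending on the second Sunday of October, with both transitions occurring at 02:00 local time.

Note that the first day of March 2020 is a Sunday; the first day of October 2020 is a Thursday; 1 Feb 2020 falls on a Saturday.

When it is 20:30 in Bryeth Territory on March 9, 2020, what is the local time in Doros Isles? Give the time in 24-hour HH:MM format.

13:00

1 March 2020 is a Sunday, so the first Sunday is March 1 and the third is March 15.
1 October 2020 is a Thursday, so the first Monday is October 5 and the third is October 19.
March 9, 2020 does not fall between 15 March and 19 October, so daylight saving is not in effect and Bryeth Territory is at UTC−09:30.
20:30 Bryeth Territory + 9h30m = 06:00 UTC (rolling into the next day, 10 March 2020).
1 February 2020 is a Saturday, so the first Friday is February 7 and the fourth is February 28.
1 October 2020 is a Thursday, so the first Sunday is October 4 and the second is October 11.
At the standard offset (UTC+06:00), 06:00 UTC + 6h = 12:00 Doros Isles standard time.
Daylight saving runs 28 February – 11 October; the standard-time date in Doros Isles, March 10, 2020, is inside that window, so Doros Isles is at UTC+07:00.
06:00 UTC + 7h = 13:00 Doros Isles.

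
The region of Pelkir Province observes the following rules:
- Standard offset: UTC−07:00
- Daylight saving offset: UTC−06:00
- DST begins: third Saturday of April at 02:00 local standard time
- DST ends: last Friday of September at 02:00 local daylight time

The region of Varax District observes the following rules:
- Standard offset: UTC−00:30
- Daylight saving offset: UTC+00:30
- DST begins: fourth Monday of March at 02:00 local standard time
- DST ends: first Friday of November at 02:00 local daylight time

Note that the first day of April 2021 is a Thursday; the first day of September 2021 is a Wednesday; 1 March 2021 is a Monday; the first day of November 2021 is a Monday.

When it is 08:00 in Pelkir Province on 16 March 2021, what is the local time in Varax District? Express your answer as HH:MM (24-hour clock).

14:30

1 April 2021 is a Thursday, so the first Saturday is April 3 and the third is April 17.
1 September 2021 is a Wednesday, so Fridays fall on 3, 10, 17, 24; the last is September 24.
Daylight saving runs 17 April – 24 September; 16 March 2021 is outside that window, so Pelkir Province is on standard time at UTC−07:00.
08:00 Pelkir Province + 7h = 15:00 UTC.
1 March 2021 is a Monday, so the first Monday is March 1 and the fourth is March 22.
1 November 2021 is a Monday, so the first Friday is November 5.
At the standard offset (UTC−00:30), 15:00 UTC − 0h30m = 14:30 Varax District standard time.
Daylight saving runs 22 March – 5 November; the standard-time date in Varax District, 16 March 2021, is outside that window, so Varax District is on standard time at UTC−00:30.
15:00 UTC − 0h30m = 14:30 Varax District.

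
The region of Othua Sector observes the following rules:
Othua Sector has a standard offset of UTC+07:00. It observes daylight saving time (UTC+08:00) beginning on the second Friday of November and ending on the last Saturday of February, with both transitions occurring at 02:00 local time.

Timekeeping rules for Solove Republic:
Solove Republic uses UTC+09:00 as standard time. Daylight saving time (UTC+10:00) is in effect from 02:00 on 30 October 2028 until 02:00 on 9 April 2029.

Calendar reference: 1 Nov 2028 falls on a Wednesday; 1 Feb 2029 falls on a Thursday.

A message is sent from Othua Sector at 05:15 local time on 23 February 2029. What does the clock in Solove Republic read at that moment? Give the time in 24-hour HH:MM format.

1 November 2028 is a Wednesday, so the first Friday is November 3 and the second is November 10.
1 February 2029 is a Thursday, so Saturdays fall on 3, 10, 17, 24; the last is February 24.
23 February 2029 lies within the daylight-saving period (10 November 2028 – 24 February 2029), so Othua Sector is on daylight time, UTC+08:00.
05:15 Othua Sector − 8h = 21:15 UTC (rolling into the previous day, 22 February 2029).
At the standard offset (UTC+09:00), 21:15 UTC + 9h = 06:15 Solove Republic standard time (rolling into the next day, 23 February 2029).
The standard-time date in Solove Republic, 23 February 2029, falls between 30 October 2028 and 9 April 2029, so daylight saving is in effect and Solove Republic is at UTC+10:00.
21:15 UTC + 10h = 07:15 Solove Republic (rolling into the next day, 23 February 2029).

07:15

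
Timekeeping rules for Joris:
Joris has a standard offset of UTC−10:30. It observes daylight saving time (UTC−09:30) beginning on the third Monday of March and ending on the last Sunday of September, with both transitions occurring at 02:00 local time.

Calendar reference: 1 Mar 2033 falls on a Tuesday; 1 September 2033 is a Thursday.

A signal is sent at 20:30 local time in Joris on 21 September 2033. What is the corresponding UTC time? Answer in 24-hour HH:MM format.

1 March 2033 is a Tuesday, so the first Monday is March 7 and the third is March 21.
1 September 2033 is a Thursday, so Sundays fall on 4, 11, 18, 25; the last is September 25.
21 September 2033 falls between 21 March and 25 September, so daylight saving is in effect and Joris is at UTC−09:30.
20:30 local + 9h30m = 06:00 UTC (rolling into the next day, 22 September 2033).

06:00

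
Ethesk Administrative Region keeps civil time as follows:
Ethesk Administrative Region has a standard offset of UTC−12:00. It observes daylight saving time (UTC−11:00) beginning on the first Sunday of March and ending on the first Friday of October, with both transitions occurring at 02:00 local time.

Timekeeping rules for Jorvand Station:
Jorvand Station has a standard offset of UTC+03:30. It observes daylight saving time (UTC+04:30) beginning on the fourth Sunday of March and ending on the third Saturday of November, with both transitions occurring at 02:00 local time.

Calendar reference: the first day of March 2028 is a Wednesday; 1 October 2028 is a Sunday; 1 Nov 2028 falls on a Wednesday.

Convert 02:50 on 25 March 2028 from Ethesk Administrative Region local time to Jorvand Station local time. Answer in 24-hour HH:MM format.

1 March 2028 is a Wednesday, so the first Sunday is March 5.
1 October 2028 is a Sunday, so the first Friday is October 6.
Daylight saving runs 5 March – 6 October; 25 March 2028 is inside that window, so Ethesk Administrative Region is at UTC−11:00.
02:50 Ethesk Administrative Region + 11h = 13:50 UTC.
1 March 2028 is a Wednesday, so the first Sunday is March 5 and the fourth is March 26.
1 November 2028 is a Wednesday, so the first Saturday is November 4 and the third is November 18.
At the standard offset (UTC+03:30), 13:50 UTC + 3h30m = 17:20 Jorvand Station standard time.
Daylight saving runs 26 March – 18 November; the standard-time date in Jorvand Station, 25 March 2028, is outside that window, so Jorvand Station is on standard time at UTC+03:30.
13:50 UTC + 3h30m = 17:20 Jorvand Station.

17:20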